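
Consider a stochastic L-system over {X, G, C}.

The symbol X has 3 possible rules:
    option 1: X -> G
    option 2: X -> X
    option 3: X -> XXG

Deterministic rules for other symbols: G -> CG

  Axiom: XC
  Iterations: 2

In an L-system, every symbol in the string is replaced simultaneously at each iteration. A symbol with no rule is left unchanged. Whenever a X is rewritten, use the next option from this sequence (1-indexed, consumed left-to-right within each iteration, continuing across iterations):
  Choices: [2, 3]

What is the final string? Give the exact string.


Step 0: XC
Step 1: XC  (used choices [2])
Step 2: XXGC  (used choices [3])

Answer: XXGC


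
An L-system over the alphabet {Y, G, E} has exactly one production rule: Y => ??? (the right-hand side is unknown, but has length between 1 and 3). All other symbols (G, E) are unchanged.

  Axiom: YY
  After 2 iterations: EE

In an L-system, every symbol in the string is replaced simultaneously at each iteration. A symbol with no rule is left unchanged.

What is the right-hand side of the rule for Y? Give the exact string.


Trying Y => E:
  Step 0: YY
  Step 1: EE
  Step 2: EE
Matches the given result.

Answer: E


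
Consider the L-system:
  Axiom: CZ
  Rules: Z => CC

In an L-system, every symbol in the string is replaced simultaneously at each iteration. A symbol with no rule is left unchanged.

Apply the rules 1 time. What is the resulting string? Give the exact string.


Step 0: CZ
Step 1: CCC

Answer: CCC


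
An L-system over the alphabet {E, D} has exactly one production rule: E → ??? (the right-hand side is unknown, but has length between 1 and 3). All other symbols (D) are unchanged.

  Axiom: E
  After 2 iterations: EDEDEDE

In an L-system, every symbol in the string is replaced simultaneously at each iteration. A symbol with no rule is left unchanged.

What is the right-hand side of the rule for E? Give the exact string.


Answer: EDE

Derivation:
Trying E → EDE:
  Step 0: E
  Step 1: EDE
  Step 2: EDEDEDE
Matches the given result.


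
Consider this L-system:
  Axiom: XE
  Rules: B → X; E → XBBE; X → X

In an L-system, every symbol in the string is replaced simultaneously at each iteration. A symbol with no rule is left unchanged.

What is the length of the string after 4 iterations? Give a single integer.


Step 0: length = 2
Step 1: length = 5
Step 2: length = 8
Step 3: length = 11
Step 4: length = 14

Answer: 14


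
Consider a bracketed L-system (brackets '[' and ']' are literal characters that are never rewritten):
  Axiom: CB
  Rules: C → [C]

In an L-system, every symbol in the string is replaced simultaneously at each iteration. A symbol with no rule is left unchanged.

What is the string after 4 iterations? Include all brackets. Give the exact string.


Step 0: CB
Step 1: [C]B
Step 2: [[C]]B
Step 3: [[[C]]]B
Step 4: [[[[C]]]]B

Answer: [[[[C]]]]B


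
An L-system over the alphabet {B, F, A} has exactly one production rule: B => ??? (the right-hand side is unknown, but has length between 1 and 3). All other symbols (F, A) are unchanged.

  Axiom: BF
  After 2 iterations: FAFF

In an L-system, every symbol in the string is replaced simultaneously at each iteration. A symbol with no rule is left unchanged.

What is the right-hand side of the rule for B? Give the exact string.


Trying B => FAF:
  Step 0: BF
  Step 1: FAFF
  Step 2: FAFF
Matches the given result.

Answer: FAF


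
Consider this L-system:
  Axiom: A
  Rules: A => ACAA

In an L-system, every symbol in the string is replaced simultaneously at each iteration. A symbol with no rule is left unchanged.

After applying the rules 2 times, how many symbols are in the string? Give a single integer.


Answer: 13

Derivation:
Step 0: length = 1
Step 1: length = 4
Step 2: length = 13


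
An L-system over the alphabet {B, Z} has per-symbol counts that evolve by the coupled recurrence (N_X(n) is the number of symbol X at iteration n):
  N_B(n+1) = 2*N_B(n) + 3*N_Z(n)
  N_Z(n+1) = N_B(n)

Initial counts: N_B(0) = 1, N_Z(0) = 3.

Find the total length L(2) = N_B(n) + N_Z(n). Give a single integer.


Answer: 36

Derivation:
Step 0: N_B=1, N_Z=3, L=4
Step 1: N_B=11, N_Z=1, L=12
Step 2: N_B=25, N_Z=11, L=36


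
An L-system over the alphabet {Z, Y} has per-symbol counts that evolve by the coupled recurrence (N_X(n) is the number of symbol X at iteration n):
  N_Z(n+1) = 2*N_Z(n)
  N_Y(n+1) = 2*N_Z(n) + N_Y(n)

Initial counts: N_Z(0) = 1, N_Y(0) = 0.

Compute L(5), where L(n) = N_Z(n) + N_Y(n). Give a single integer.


Answer: 94

Derivation:
Step 0: N_Z=1, N_Y=0, L=1
Step 1: N_Z=2, N_Y=2, L=4
Step 2: N_Z=4, N_Y=6, L=10
Step 3: N_Z=8, N_Y=14, L=22
Step 4: N_Z=16, N_Y=30, L=46
Step 5: N_Z=32, N_Y=62, L=94


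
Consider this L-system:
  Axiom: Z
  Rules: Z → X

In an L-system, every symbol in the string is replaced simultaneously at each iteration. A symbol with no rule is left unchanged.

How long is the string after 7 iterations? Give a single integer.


Step 0: length = 1
Step 1: length = 1
Step 2: length = 1
Step 3: length = 1
Step 4: length = 1
Step 5: length = 1
Step 6: length = 1
Step 7: length = 1

Answer: 1


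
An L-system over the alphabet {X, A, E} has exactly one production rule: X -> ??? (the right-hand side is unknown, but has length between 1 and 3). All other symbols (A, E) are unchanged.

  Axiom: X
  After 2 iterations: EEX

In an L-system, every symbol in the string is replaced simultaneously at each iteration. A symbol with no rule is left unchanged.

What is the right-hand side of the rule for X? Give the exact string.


Answer: EX

Derivation:
Trying X -> EX:
  Step 0: X
  Step 1: EX
  Step 2: EEX
Matches the given result.


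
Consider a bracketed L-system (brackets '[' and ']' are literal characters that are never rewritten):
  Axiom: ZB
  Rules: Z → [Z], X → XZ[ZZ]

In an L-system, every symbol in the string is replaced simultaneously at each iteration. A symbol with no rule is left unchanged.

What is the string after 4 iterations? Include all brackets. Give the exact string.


Step 0: ZB
Step 1: [Z]B
Step 2: [[Z]]B
Step 3: [[[Z]]]B
Step 4: [[[[Z]]]]B

Answer: [[[[Z]]]]B


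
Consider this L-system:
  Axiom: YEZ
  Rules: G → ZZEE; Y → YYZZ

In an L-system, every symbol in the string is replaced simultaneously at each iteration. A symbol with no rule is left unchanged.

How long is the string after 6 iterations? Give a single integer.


Step 0: length = 3
Step 1: length = 6
Step 2: length = 12
Step 3: length = 24
Step 4: length = 48
Step 5: length = 96
Step 6: length = 192

Answer: 192


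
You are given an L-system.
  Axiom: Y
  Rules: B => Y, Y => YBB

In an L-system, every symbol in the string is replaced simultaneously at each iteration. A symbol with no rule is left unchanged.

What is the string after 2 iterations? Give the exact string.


Answer: YBBYY

Derivation:
Step 0: Y
Step 1: YBB
Step 2: YBBYY


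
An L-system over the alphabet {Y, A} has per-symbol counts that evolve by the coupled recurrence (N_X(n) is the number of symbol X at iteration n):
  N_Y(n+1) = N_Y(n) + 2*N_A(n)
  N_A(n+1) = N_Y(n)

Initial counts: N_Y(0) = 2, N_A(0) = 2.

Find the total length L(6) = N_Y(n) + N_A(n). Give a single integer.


Answer: 256

Derivation:
Step 0: N_Y=2, N_A=2, L=4
Step 1: N_Y=6, N_A=2, L=8
Step 2: N_Y=10, N_A=6, L=16
Step 3: N_Y=22, N_A=10, L=32
Step 4: N_Y=42, N_A=22, L=64
Step 5: N_Y=86, N_A=42, L=128
Step 6: N_Y=170, N_A=86, L=256


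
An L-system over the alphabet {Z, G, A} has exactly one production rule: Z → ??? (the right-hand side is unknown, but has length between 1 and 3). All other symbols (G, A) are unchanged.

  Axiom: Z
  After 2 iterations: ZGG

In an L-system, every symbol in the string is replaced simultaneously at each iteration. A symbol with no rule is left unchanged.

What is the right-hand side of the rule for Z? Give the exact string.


Answer: ZG

Derivation:
Trying Z → ZG:
  Step 0: Z
  Step 1: ZG
  Step 2: ZGG
Matches the given result.


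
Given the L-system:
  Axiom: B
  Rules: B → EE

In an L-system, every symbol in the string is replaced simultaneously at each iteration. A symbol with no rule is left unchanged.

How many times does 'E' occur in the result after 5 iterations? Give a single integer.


Answer: 2

Derivation:
Step 0: B  (0 'E')
Step 1: EE  (2 'E')
Step 2: EE  (2 'E')
Step 3: EE  (2 'E')
Step 4: EE  (2 'E')
Step 5: EE  (2 'E')


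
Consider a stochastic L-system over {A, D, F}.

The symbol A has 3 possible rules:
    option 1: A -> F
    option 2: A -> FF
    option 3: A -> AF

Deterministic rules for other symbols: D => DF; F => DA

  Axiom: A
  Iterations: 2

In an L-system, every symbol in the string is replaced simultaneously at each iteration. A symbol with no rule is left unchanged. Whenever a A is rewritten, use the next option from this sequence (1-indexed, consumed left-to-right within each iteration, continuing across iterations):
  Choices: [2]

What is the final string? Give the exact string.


Step 0: A
Step 1: FF  (used choices [2])
Step 2: DADA  (used choices [])

Answer: DADA


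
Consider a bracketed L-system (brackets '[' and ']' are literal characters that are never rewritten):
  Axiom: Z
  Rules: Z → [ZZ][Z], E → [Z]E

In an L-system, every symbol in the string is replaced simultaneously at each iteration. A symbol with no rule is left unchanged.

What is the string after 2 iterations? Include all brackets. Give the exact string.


Answer: [[ZZ][Z][ZZ][Z]][[ZZ][Z]]

Derivation:
Step 0: Z
Step 1: [ZZ][Z]
Step 2: [[ZZ][Z][ZZ][Z]][[ZZ][Z]]


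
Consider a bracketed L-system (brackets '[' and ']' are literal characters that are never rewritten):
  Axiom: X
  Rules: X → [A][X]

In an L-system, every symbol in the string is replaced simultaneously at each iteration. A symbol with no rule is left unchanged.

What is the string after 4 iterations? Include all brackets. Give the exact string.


Step 0: X
Step 1: [A][X]
Step 2: [A][[A][X]]
Step 3: [A][[A][[A][X]]]
Step 4: [A][[A][[A][[A][X]]]]

Answer: [A][[A][[A][[A][X]]]]


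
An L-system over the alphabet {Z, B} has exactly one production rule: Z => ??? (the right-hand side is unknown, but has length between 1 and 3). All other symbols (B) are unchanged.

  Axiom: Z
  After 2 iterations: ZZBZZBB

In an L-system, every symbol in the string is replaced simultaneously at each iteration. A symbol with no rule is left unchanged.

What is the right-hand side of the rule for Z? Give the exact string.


Answer: ZZB

Derivation:
Trying Z => ZZB:
  Step 0: Z
  Step 1: ZZB
  Step 2: ZZBZZBB
Matches the given result.


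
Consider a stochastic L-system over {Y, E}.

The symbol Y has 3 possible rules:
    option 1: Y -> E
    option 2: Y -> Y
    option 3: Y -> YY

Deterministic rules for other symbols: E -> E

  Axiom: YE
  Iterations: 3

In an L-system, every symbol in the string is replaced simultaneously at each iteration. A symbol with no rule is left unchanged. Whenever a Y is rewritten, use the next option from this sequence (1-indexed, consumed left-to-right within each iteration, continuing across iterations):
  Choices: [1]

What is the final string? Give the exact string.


Step 0: YE
Step 1: EE  (used choices [1])
Step 2: EE  (used choices [])
Step 3: EE  (used choices [])

Answer: EE


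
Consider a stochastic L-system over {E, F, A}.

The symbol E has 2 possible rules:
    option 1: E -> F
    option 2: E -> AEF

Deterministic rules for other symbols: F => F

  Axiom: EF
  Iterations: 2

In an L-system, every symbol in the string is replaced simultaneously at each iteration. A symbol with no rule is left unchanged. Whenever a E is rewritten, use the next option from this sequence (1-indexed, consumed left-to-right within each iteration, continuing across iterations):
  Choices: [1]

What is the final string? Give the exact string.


Answer: FF

Derivation:
Step 0: EF
Step 1: FF  (used choices [1])
Step 2: FF  (used choices [])


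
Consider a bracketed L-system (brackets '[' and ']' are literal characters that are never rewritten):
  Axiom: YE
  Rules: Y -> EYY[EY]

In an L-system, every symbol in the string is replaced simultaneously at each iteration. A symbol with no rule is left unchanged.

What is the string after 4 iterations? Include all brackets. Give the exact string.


Answer: EEEEYY[EY]EYY[EY][EEYY[EY]]EEYY[EY]EYY[EY][EEYY[EY]][EEEYY[EY]EYY[EY][EEYY[EY]]]EEEYY[EY]EYY[EY][EEYY[EY]]EEYY[EY]EYY[EY][EEYY[EY]][EEEYY[EY]EYY[EY][EEYY[EY]]][EEEEYY[EY]EYY[EY][EEYY[EY]]EEYY[EY]EYY[EY][EEYY[EY]][EEEYY[EY]EYY[EY][EEYY[EY]]]]E

Derivation:
Step 0: YE
Step 1: EYY[EY]E
Step 2: EEYY[EY]EYY[EY][EEYY[EY]]E
Step 3: EEEYY[EY]EYY[EY][EEYY[EY]]EEYY[EY]EYY[EY][EEYY[EY]][EEEYY[EY]EYY[EY][EEYY[EY]]]E
Step 4: EEEEYY[EY]EYY[EY][EEYY[EY]]EEYY[EY]EYY[EY][EEYY[EY]][EEEYY[EY]EYY[EY][EEYY[EY]]]EEEYY[EY]EYY[EY][EEYY[EY]]EEYY[EY]EYY[EY][EEYY[EY]][EEEYY[EY]EYY[EY][EEYY[EY]]][EEEEYY[EY]EYY[EY][EEYY[EY]]EEYY[EY]EYY[EY][EEYY[EY]][EEEYY[EY]EYY[EY][EEYY[EY]]]]E


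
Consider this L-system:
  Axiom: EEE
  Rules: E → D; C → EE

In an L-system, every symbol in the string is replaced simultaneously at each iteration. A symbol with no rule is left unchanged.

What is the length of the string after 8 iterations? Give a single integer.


Answer: 3

Derivation:
Step 0: length = 3
Step 1: length = 3
Step 2: length = 3
Step 3: length = 3
Step 4: length = 3
Step 5: length = 3
Step 6: length = 3
Step 7: length = 3
Step 8: length = 3


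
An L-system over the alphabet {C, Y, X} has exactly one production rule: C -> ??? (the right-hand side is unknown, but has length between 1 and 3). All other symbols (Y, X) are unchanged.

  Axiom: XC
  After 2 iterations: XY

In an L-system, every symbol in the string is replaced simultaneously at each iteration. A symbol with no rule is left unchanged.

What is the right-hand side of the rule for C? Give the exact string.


Answer: Y

Derivation:
Trying C -> Y:
  Step 0: XC
  Step 1: XY
  Step 2: XY
Matches the given result.


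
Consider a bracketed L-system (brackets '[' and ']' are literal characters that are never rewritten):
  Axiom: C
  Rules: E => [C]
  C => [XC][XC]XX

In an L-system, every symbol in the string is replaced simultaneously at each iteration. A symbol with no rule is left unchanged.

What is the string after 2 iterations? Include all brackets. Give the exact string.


Step 0: C
Step 1: [XC][XC]XX
Step 2: [X[XC][XC]XX][X[XC][XC]XX]XX

Answer: [X[XC][XC]XX][X[XC][XC]XX]XX


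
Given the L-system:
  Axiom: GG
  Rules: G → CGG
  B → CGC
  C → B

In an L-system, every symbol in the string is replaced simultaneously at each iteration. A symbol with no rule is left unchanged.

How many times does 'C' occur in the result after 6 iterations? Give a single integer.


Answer: 144

Derivation:
Step 0: GG  (0 'C')
Step 1: CGGCGG  (2 'C')
Step 2: BCGGCGGBCGGCGG  (4 'C')
Step 3: CGCBCGGCGGBCGGCGGCGCBCGGCGGBCGGCGG  (12 'C')
Step 4: BCGGBCGCBCGGCGGBCGGCGGCGCBCGGCGGBCGGCGGBCGGBCGCBCGGCGGBCGGCGGCGCBCGGCGGBCGGCGG  (26 'C')
Step 5: CGCBCGGCGGCGCBCGGBCGCBCGGCGGBCGGCGGCGCBCGGCGGBCGGCGGBCGGBCGCBCGGCGGBCGGCGGCGCBCGGCGGBCGGCGGCGCBCGGCGGCGCBCGGBCGCBCGGCGGBCGGCGGCGCBCGGCGGBCGGCGGBCGGBCGCBCGGCGGBCGGCGGCGCBCGGCGGBCGGCGG  (64 'C')
Step 6: BCGGBCGCBCGGCGGBCGGCGGBCGGBCGCBCGGCGGCGCBCGGBCGCBCGGCGGBCGGCGGCGCBCGGCGGBCGGCGGBCGGBCGCBCGGCGGBCGGCGGCGCBCGGCGGBCGGCGGCGCBCGGCGGCGCBCGGBCGCBCGGCGGBCGGCGGCGCBCGGCGGBCGGCGGBCGGBCGCBCGGCGGBCGGCGGCGCBCGGCGGBCGGCGGBCGGBCGCBCGGCGGBCGGCGGBCGGBCGCBCGGCGGCGCBCGGBCGCBCGGCGGBCGGCGGCGCBCGGCGGBCGGCGGBCGGBCGCBCGGCGGBCGGCGGCGCBCGGCGGBCGGCGGCGCBCGGCGGCGCBCGGBCGCBCGGCGGBCGGCGGCGCBCGGCGGBCGGCGGBCGGBCGCBCGGCGGBCGGCGGCGCBCGGCGGBCGGCGG  (144 'C')


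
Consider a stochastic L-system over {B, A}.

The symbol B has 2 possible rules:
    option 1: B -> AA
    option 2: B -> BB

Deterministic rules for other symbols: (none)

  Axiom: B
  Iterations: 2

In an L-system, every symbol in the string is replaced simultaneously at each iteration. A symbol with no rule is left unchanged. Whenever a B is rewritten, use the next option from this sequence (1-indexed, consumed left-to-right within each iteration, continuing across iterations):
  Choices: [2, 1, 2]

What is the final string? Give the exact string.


Step 0: B
Step 1: BB  (used choices [2])
Step 2: AABB  (used choices [1, 2])

Answer: AABB


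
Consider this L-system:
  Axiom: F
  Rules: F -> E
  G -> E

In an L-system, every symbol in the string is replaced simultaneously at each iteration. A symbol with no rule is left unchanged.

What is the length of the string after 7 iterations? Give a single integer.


Answer: 1

Derivation:
Step 0: length = 1
Step 1: length = 1
Step 2: length = 1
Step 3: length = 1
Step 4: length = 1
Step 5: length = 1
Step 6: length = 1
Step 7: length = 1


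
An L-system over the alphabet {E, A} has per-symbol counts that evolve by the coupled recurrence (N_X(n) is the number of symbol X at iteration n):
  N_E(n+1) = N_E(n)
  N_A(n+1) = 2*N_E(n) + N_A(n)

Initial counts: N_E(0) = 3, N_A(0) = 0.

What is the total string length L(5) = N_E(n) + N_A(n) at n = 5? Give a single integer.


Step 0: N_E=3, N_A=0, L=3
Step 1: N_E=3, N_A=6, L=9
Step 2: N_E=3, N_A=12, L=15
Step 3: N_E=3, N_A=18, L=21
Step 4: N_E=3, N_A=24, L=27
Step 5: N_E=3, N_A=30, L=33

Answer: 33


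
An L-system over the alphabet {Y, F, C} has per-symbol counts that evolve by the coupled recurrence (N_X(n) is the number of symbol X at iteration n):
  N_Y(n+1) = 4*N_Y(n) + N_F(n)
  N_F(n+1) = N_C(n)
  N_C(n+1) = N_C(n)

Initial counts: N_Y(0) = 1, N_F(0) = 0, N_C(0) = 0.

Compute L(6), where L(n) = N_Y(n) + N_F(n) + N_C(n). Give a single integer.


Answer: 4096

Derivation:
Step 0: N_Y=1, N_F=0, N_C=0, L=1
Step 1: N_Y=4, N_F=0, N_C=0, L=4
Step 2: N_Y=16, N_F=0, N_C=0, L=16
Step 3: N_Y=64, N_F=0, N_C=0, L=64
Step 4: N_Y=256, N_F=0, N_C=0, L=256
Step 5: N_Y=1024, N_F=0, N_C=0, L=1024
Step 6: N_Y=4096, N_F=0, N_C=0, L=4096


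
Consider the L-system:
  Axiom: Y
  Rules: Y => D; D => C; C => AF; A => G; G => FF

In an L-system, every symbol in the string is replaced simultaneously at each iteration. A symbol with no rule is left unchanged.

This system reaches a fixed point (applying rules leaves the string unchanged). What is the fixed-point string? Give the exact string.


Step 0: Y
Step 1: D
Step 2: C
Step 3: AF
Step 4: GF
Step 5: FFF
Step 6: FFF  (unchanged — fixed point at step 5)

Answer: FFF


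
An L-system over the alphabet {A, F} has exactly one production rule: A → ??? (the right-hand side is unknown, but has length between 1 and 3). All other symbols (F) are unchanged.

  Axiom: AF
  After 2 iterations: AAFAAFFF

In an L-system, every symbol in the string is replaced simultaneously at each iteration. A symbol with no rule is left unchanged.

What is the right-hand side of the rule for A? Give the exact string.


Answer: AAF

Derivation:
Trying A → AAF:
  Step 0: AF
  Step 1: AAFF
  Step 2: AAFAAFFF
Matches the given result.


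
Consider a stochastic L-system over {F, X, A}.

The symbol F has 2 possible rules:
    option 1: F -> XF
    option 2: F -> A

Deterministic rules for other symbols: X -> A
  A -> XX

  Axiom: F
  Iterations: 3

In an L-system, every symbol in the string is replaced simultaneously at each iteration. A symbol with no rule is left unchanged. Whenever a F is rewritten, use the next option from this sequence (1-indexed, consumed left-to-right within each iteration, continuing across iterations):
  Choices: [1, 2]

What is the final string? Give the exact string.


Answer: XXXX

Derivation:
Step 0: F
Step 1: XF  (used choices [1])
Step 2: AA  (used choices [2])
Step 3: XXXX  (used choices [])


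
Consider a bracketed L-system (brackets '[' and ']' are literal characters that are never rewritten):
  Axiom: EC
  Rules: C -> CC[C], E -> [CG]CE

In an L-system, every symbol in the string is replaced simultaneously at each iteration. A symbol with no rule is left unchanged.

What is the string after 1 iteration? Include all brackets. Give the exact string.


Answer: [CG]CECC[C]

Derivation:
Step 0: EC
Step 1: [CG]CECC[C]


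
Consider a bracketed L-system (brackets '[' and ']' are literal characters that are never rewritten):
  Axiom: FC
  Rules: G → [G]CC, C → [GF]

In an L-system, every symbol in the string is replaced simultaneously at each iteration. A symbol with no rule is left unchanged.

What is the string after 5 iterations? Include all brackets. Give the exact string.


Answer: F[[[[[G]CC][GF][GF]][[G]CCF][[G]CCF]][[[G]CC][GF][GF]F][[[G]CC][GF][GF]F]F]

Derivation:
Step 0: FC
Step 1: F[GF]
Step 2: F[[G]CCF]
Step 3: F[[[G]CC][GF][GF]F]
Step 4: F[[[[G]CC][GF][GF]][[G]CCF][[G]CCF]F]
Step 5: F[[[[[G]CC][GF][GF]][[G]CCF][[G]CCF]][[[G]CC][GF][GF]F][[[G]CC][GF][GF]F]F]


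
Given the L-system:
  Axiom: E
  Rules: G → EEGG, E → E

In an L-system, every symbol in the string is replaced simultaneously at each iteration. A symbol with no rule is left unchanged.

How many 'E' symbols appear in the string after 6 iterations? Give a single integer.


Step 0: E  (1 'E')
Step 1: E  (1 'E')
Step 2: E  (1 'E')
Step 3: E  (1 'E')
Step 4: E  (1 'E')
Step 5: E  (1 'E')
Step 6: E  (1 'E')

Answer: 1


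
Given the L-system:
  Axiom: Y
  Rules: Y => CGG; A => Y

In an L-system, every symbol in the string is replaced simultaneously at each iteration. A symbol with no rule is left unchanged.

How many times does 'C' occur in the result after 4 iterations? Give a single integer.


Answer: 1

Derivation:
Step 0: Y  (0 'C')
Step 1: CGG  (1 'C')
Step 2: CGG  (1 'C')
Step 3: CGG  (1 'C')
Step 4: CGG  (1 'C')


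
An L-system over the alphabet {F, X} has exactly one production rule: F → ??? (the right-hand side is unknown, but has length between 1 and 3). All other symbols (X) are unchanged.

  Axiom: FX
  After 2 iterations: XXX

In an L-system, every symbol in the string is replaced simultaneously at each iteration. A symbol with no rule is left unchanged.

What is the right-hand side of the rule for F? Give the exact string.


Answer: XX

Derivation:
Trying F → XX:
  Step 0: FX
  Step 1: XXX
  Step 2: XXX
Matches the given result.


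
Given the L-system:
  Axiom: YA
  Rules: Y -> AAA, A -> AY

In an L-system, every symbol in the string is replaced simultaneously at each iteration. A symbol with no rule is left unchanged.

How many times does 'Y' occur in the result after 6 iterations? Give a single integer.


Step 0: YA  (1 'Y')
Step 1: AAAAY  (1 'Y')
Step 2: AYAYAYAYAAA  (4 'Y')
Step 3: AYAAAAYAAAAYAAAAYAAAAYAYAY  (7 'Y')
Step 4: AYAAAAYAYAYAYAAAAYAYAYAYAAAAYAYAYAYAAAAYAYAYAYAAAAYAAAAYAAA  (19 'Y')
Step 5: AYAAAAYAYAYAYAAAAYAAAAYAAAAYAAAAYAYAYAYAAAAYAAAAYAAAAYAAAAYAYAYAYAAAAYAAAAYAAAAYAAAAYAYAYAYAAAAYAAAAYAAAAYAAAAYAYAYAYAAAAYAYAYAYAAAAYAYAY  (40 'Y')
Step 6: AYAAAAYAYAYAYAAAAYAAAAYAAAAYAAAAYAYAYAYAAAAYAYAYAYAAAAYAYAYAYAAAAYAYAYAYAAAAYAAAAYAAAAYAAAAYAYAYAYAAAAYAYAYAYAAAAYAYAYAYAAAAYAYAYAYAAAAYAAAAYAAAAYAAAAYAYAYAYAAAAYAYAYAYAAAAYAYAYAYAAAAYAYAYAYAAAAYAAAAYAAAAYAAAAYAYAYAYAAAAYAYAYAYAAAAYAYAYAYAAAAYAYAYAYAAAAYAAAAYAAAAYAAAAYAYAYAYAAAAYAAAAYAAAAYAAAAYAYAYAYAAAAYAAAAYAAA  (97 'Y')

Answer: 97


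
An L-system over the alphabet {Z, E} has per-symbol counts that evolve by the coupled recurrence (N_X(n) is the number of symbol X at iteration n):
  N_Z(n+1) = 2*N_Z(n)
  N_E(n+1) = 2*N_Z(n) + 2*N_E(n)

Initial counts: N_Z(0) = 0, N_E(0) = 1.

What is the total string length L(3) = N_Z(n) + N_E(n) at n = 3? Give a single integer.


Step 0: N_Z=0, N_E=1, L=1
Step 1: N_Z=0, N_E=2, L=2
Step 2: N_Z=0, N_E=4, L=4
Step 3: N_Z=0, N_E=8, L=8

Answer: 8


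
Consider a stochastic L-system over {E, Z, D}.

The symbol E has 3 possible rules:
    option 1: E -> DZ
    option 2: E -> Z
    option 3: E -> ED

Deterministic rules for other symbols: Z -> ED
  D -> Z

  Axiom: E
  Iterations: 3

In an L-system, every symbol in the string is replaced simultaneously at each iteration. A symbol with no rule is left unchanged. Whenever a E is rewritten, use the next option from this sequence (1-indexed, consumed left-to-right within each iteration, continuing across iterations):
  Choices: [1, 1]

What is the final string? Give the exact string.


Step 0: E
Step 1: DZ  (used choices [1])
Step 2: ZED  (used choices [])
Step 3: EDDZZ  (used choices [1])

Answer: EDDZZ


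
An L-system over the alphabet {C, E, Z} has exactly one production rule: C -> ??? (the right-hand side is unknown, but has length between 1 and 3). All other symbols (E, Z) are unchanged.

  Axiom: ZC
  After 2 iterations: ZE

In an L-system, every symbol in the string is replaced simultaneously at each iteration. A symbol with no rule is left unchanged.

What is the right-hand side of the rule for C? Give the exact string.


Answer: E

Derivation:
Trying C -> E:
  Step 0: ZC
  Step 1: ZE
  Step 2: ZE
Matches the given result.


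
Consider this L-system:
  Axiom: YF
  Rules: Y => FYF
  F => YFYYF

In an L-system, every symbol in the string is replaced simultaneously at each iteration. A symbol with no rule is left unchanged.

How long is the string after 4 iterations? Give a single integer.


Answer: 512

Derivation:
Step 0: length = 2
Step 1: length = 8
Step 2: length = 32
Step 3: length = 128
Step 4: length = 512


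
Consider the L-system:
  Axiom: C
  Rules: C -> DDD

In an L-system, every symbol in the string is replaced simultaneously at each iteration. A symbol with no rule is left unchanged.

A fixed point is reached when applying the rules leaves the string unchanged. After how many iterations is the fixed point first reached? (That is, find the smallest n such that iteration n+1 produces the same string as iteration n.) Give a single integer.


Step 0: C
Step 1: DDD
Step 2: DDD  (unchanged — fixed point at step 1)

Answer: 1


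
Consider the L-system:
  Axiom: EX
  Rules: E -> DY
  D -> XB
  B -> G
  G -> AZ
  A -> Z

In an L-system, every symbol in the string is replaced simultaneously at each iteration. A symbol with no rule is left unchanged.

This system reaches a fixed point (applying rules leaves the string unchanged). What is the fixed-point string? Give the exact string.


Answer: XZZYX

Derivation:
Step 0: EX
Step 1: DYX
Step 2: XBYX
Step 3: XGYX
Step 4: XAZYX
Step 5: XZZYX
Step 6: XZZYX  (unchanged — fixed point at step 5)


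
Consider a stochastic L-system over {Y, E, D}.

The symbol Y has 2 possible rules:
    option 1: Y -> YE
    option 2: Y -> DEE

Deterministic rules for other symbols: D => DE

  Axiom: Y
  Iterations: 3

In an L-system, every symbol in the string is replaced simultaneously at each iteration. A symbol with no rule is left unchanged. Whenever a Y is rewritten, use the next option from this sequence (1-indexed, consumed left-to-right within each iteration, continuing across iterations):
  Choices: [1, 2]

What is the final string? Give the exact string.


Step 0: Y
Step 1: YE  (used choices [1])
Step 2: DEEE  (used choices [2])
Step 3: DEEEE  (used choices [])

Answer: DEEEE


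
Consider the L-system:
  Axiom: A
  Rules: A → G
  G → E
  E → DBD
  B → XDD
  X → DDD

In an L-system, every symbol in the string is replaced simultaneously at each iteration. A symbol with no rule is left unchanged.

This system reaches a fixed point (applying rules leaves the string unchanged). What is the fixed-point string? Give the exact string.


Step 0: A
Step 1: G
Step 2: E
Step 3: DBD
Step 4: DXDDD
Step 5: DDDDDDD
Step 6: DDDDDDD  (unchanged — fixed point at step 5)

Answer: DDDDDDD


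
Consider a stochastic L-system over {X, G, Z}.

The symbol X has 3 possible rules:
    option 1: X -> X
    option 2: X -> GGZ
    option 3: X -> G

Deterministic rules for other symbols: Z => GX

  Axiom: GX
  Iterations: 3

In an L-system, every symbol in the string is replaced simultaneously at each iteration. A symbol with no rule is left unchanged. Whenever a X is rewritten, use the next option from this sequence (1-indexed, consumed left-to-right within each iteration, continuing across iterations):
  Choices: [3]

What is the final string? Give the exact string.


Answer: GG

Derivation:
Step 0: GX
Step 1: GG  (used choices [3])
Step 2: GG  (used choices [])
Step 3: GG  (used choices [])


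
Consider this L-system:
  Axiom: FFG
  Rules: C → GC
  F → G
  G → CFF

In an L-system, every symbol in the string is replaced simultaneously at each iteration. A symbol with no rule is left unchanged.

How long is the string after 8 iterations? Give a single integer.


Step 0: length = 3
Step 1: length = 5
Step 2: length = 10
Step 3: length = 19
Step 4: length = 39
Step 5: length = 76
Step 6: length = 155
Step 7: length = 305
Step 8: length = 618

Answer: 618


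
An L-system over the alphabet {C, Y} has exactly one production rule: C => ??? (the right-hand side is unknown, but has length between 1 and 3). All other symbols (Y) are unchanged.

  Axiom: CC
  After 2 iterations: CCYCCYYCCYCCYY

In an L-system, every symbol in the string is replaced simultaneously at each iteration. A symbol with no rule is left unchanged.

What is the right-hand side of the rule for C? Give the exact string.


Trying C => CCY:
  Step 0: CC
  Step 1: CCYCCY
  Step 2: CCYCCYYCCYCCYY
Matches the given result.

Answer: CCY


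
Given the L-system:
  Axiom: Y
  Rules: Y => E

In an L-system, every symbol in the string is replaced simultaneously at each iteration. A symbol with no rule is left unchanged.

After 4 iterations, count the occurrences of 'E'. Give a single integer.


Answer: 1

Derivation:
Step 0: Y  (0 'E')
Step 1: E  (1 'E')
Step 2: E  (1 'E')
Step 3: E  (1 'E')
Step 4: E  (1 'E')


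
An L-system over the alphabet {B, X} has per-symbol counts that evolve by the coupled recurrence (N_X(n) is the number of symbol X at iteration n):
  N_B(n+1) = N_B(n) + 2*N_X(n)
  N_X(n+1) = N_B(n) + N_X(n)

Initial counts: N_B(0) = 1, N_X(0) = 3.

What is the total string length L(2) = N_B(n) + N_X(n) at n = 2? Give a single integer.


Answer: 26

Derivation:
Step 0: N_B=1, N_X=3, L=4
Step 1: N_B=7, N_X=4, L=11
Step 2: N_B=15, N_X=11, L=26


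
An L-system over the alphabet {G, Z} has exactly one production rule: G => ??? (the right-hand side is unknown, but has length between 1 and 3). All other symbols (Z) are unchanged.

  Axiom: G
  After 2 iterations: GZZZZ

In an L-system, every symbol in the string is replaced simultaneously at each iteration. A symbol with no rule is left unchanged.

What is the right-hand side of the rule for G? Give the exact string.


Trying G => GZZ:
  Step 0: G
  Step 1: GZZ
  Step 2: GZZZZ
Matches the given result.

Answer: GZZ


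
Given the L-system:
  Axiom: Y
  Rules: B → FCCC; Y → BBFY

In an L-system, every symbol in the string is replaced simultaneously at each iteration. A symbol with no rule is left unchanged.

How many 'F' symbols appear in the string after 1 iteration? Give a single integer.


Step 0: Y  (0 'F')
Step 1: BBFY  (1 'F')

Answer: 1


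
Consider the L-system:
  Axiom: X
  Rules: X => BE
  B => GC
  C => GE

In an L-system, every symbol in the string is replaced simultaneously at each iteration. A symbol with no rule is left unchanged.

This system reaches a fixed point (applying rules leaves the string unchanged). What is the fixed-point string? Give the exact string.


Step 0: X
Step 1: BE
Step 2: GCE
Step 3: GGEE
Step 4: GGEE  (unchanged — fixed point at step 3)

Answer: GGEE


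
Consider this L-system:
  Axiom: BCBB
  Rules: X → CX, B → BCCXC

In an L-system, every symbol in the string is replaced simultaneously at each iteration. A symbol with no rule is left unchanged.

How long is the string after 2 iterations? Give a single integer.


Step 0: length = 4
Step 1: length = 16
Step 2: length = 31

Answer: 31


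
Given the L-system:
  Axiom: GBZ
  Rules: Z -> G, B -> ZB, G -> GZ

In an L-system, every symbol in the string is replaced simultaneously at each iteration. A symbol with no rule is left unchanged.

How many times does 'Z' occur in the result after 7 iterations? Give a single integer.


Answer: 34

Derivation:
Step 0: GBZ  (1 'Z')
Step 1: GZZBG  (2 'Z')
Step 2: GZGGZBGZ  (3 'Z')
Step 3: GZGGZGZGZBGZG  (5 'Z')
Step 4: GZGGZGZGGZGGZGZBGZGGZ  (8 'Z')
Step 5: GZGGZGZGGZGGZGZGGZGZGGZGZBGZGGZGZG  (13 'Z')
Step 6: GZGGZGZGGZGGZGZGGZGZGGZGGZGZGGZGGZGZGGZGZBGZGGZGZGGZGGZ  (21 'Z')
Step 7: GZGGZGZGGZGGZGZGGZGZGGZGGZGZGGZGGZGZGGZGZGGZGGZGZGGZGZGGZGGZGZGGZGZBGZGGZGZGGZGGZGZGGZGZG  (34 'Z')


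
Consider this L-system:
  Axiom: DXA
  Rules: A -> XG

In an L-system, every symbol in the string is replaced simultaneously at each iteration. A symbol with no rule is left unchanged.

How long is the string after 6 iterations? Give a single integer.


Step 0: length = 3
Step 1: length = 4
Step 2: length = 4
Step 3: length = 4
Step 4: length = 4
Step 5: length = 4
Step 6: length = 4

Answer: 4


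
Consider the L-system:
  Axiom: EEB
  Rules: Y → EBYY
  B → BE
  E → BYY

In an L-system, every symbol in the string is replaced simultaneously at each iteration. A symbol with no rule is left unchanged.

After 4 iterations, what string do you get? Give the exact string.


Answer: BEBYYBEEBYYEBYYBEEBYYEBYYBEBYYBYYBEEBYYEBYYBYYBEEBYYEBYYBEEBYYEBYYBEBYYBYYBEEBYYEBYYBYYBEEBYYEBYYBEBYYBEEBYYEBYYBEEBYYEBYYBEBYYBYYBEEBYYEBYYBYYBEEBYYEBYYBEEBYYEBYYBEBYYBYYBEEBYYEBYYBYYBEEBYYEBYYBEBYYBEEBYYEBYYBEBYYBYYBEEBYYEBYYBYYBEEBYYEBYY

Derivation:
Step 0: EEB
Step 1: BYYBYYBE
Step 2: BEEBYYEBYYBEEBYYEBYYBEBYY
Step 3: BEBYYBYYBEEBYYEBYYBYYBEEBYYEBYYBEBYYBYYBEEBYYEBYYBYYBEEBYYEBYYBEBYYBEEBYYEBYY
Step 4: BEBYYBEEBYYEBYYBEEBYYEBYYBEBYYBYYBEEBYYEBYYBYYBEEBYYEBYYBEEBYYEBYYBEBYYBYYBEEBYYEBYYBYYBEEBYYEBYYBEBYYBEEBYYEBYYBEEBYYEBYYBEBYYBYYBEEBYYEBYYBYYBEEBYYEBYYBEEBYYEBYYBEBYYBYYBEEBYYEBYYBYYBEEBYYEBYYBEBYYBEEBYYEBYYBEBYYBYYBEEBYYEBYYBYYBEEBYYEBYY


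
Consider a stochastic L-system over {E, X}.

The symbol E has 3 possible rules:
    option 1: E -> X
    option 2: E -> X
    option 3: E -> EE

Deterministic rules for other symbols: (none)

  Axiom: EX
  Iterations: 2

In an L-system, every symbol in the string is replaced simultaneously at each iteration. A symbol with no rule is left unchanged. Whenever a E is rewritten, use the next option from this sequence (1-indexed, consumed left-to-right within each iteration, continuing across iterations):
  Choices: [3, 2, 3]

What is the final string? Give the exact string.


Answer: XEEX

Derivation:
Step 0: EX
Step 1: EEX  (used choices [3])
Step 2: XEEX  (used choices [2, 3])


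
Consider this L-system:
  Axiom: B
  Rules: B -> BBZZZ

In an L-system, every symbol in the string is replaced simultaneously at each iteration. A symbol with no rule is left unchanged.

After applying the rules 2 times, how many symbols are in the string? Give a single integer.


Step 0: length = 1
Step 1: length = 5
Step 2: length = 13

Answer: 13


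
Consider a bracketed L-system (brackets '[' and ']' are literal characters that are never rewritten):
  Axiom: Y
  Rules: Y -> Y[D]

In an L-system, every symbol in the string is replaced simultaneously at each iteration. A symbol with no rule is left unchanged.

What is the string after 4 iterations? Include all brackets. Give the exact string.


Step 0: Y
Step 1: Y[D]
Step 2: Y[D][D]
Step 3: Y[D][D][D]
Step 4: Y[D][D][D][D]

Answer: Y[D][D][D][D]


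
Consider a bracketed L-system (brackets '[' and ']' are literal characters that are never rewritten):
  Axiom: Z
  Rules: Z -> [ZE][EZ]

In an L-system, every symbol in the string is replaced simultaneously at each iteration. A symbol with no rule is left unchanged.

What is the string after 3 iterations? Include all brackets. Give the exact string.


Answer: [[[ZE][EZ]E][E[ZE][EZ]]E][E[[ZE][EZ]E][E[ZE][EZ]]]

Derivation:
Step 0: Z
Step 1: [ZE][EZ]
Step 2: [[ZE][EZ]E][E[ZE][EZ]]
Step 3: [[[ZE][EZ]E][E[ZE][EZ]]E][E[[ZE][EZ]E][E[ZE][EZ]]]


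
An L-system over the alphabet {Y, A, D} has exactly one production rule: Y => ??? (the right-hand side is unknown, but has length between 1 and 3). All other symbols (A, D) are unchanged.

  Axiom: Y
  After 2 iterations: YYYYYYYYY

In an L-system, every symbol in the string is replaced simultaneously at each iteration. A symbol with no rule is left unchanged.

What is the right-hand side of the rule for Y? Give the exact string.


Answer: YYY

Derivation:
Trying Y => YYY:
  Step 0: Y
  Step 1: YYY
  Step 2: YYYYYYYYY
Matches the given result.


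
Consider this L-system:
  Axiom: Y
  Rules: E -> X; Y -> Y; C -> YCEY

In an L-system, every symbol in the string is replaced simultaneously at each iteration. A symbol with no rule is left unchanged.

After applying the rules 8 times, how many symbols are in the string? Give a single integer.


Answer: 1

Derivation:
Step 0: length = 1
Step 1: length = 1
Step 2: length = 1
Step 3: length = 1
Step 4: length = 1
Step 5: length = 1
Step 6: length = 1
Step 7: length = 1
Step 8: length = 1


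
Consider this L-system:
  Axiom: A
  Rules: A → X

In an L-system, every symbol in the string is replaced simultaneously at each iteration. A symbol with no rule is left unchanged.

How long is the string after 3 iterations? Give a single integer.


Answer: 1

Derivation:
Step 0: length = 1
Step 1: length = 1
Step 2: length = 1
Step 3: length = 1


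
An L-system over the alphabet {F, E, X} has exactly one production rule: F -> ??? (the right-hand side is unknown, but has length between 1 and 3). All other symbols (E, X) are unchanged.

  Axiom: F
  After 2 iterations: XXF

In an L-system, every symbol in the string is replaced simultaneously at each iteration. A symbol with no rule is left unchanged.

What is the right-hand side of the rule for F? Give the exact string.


Answer: XF

Derivation:
Trying F -> XF:
  Step 0: F
  Step 1: XF
  Step 2: XXF
Matches the given result.


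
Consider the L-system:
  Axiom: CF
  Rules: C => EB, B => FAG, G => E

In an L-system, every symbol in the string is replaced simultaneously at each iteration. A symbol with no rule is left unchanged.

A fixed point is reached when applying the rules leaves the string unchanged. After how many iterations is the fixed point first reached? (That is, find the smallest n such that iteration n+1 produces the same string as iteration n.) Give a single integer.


Answer: 3

Derivation:
Step 0: CF
Step 1: EBF
Step 2: EFAGF
Step 3: EFAEF
Step 4: EFAEF  (unchanged — fixed point at step 3)


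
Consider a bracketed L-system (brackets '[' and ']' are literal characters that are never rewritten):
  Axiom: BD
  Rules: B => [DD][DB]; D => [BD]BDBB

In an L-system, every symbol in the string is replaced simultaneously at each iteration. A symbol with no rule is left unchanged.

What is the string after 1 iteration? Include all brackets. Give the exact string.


Step 0: BD
Step 1: [DD][DB][BD]BDBB

Answer: [DD][DB][BD]BDBB


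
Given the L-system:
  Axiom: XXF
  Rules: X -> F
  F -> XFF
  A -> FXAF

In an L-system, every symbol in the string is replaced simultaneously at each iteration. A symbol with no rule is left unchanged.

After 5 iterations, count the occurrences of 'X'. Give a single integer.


Answer: 53

Derivation:
Step 0: XXF  (2 'X')
Step 1: FFXFF  (1 'X')
Step 2: XFFXFFFXFFXFF  (4 'X')
Step 3: FXFFXFFFXFFXFFXFFFXFFXFFFXFFXFF  (9 'X')
Step 4: XFFFXFFXFFFXFFXFFXFFFXFFXFFFXFFXFFFXFFXFFXFFFXFFXFFFXFFXFFXFFFXFFXFFFXFFXFF  (22 'X')
Step 5: FXFFXFFXFFFXFFXFFFXFFXFFXFFFXFFXFFFXFFXFFFXFFXFFXFFFXFFXFFFXFFXFFXFFFXFFXFFFXFFXFFXFFFXFFXFFFXFFXFFFXFFXFFXFFFXFFXFFFXFFXFFXFFFXFFXFFFXFFXFFFXFFXFFXFFFXFFXFFFXFFXFFXFFFXFFXFFFXFFXFF  (53 'X')


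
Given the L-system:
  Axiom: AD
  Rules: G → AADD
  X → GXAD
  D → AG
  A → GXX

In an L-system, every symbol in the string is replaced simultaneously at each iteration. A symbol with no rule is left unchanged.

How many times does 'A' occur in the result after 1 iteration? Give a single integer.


Answer: 1

Derivation:
Step 0: AD  (1 'A')
Step 1: GXXAG  (1 'A')


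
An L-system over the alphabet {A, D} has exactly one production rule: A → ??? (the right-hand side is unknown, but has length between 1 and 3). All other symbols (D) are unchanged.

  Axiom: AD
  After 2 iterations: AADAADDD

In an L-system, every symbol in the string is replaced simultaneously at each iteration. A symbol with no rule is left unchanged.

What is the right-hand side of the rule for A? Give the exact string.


Answer: AAD

Derivation:
Trying A → AAD:
  Step 0: AD
  Step 1: AADD
  Step 2: AADAADDD
Matches the given result.
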